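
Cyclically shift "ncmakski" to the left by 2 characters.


Input: 'ncmakski', shift = 2
Operation: split at index 2 and swap parts
Front part s[0:2] = 'nc'
Back part s[2:] = 'makski'
Rotated = back + front = 'makski' + 'nc'
Result: makskinc


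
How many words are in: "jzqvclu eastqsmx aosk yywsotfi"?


Input string: 'jzqvclu eastqsmx aosk yywsotfi'
Operation: split by spaces
Words found: 'jzqvclu', 'eastqsmx', 'aosk', 'yywsotfi'
Word count: 4


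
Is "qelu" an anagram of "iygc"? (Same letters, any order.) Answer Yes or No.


String 1: 'iygc' -> sorted: 'cgiy'
String 2: 'qelu' -> sorted: 'elqu'
Compare sorted forms: 'cgiy' != 'elqu'
Anagram: No


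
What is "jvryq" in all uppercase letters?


Input string: 'jvryq'
Operation: convert each letter to uppercase
Mapping: 'j'->'J', 'v'->'V', 'r'->'R', 'y'->'Y', 'q'->'Q'
Result: JVRYQ


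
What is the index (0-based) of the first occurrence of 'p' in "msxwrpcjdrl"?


Input string: 'msxwrpcjdrl'
Target: 'p'
Scanning left to right: s[0]='m', s[1]='s', s[2]='x', s[3]='w', s[4]='r', s[5]='p'
First match at index: 5


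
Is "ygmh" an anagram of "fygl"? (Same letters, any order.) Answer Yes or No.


String 1: 'fygl' -> sorted: 'fgly'
String 2: 'ygmh' -> sorted: 'ghmy'
Compare sorted forms: 'fgly' != 'ghmy'
Anagram: No


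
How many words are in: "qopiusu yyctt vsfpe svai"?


Input string: 'qopiusu yyctt vsfpe svai'
Operation: split by spaces
Words found: 'qopiusu', 'yyctt', 'vsfpe', 'svai'
Word count: 4


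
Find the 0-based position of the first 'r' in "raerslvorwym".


Input string: 'raerslvorwym'
Target: 'r'
Scanning left to right: s[0]='r'
First match at index: 0


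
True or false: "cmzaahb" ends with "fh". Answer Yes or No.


Input string: 'cmzaahb'
Suffix to check: 'fh'
Last 2 characters of input: 'hb'
Match: False
Result: No


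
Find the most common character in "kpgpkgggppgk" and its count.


Input: 'kpgpkgggppgk'
Operation: tally each character
Counts: 'g':5, 'k':3, 'p':4
Maximum: 'g' appears 5 times


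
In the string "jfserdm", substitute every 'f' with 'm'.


Input string: 'jfserdm'
Operation: replace 'f' with 'm'
Positions of 'f': 1
After replacement: jmserdm


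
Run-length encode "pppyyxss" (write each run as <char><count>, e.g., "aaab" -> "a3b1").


Input: 'pppyyxss'
Operation: identify consecutive runs
Runs: 'ppp' -> p3, 'yy' -> y2, 'x' -> x1, 'ss' -> s2
Encoded: p3y2x1s2


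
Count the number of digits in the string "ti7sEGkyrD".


Input string: 'ti7sEGkyrD'
Operation: count digit characters (0-9)
Scan: 't', 'i', '7'(digit), 's', 'E', 'G', 'k', 'y', 'r', 'D'
Digits found: 1
Result: 1


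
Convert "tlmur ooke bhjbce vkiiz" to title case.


Input string: 'tlmur ooke bhjbce vkiiz'
Operation: capitalize first letter of each word
Word transformations: 'tlmur'->'Tlmur', 'ooke'->'Ooke', 'bhjbce'->'Bhjbce', 'vkiiz'->'Vkiiz'
Result: Tlmur Ooke Bhjbce Vkiiz


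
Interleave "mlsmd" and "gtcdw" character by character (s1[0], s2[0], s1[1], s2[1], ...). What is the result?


String 1: 'mlsmd'
String 2: 'gtcdw'
Operation: alternate characters
Pairs: 'm'+'g', 'l'+'t', 's'+'c', 'm'+'d', 'd'+'w'
Result: mgltscmddw


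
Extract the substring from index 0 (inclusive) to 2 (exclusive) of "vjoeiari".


Input string: 'vjoeiari'
Operation: slice [0:2]
Extract characters: s[0]='v', s[1]='j'
Result: vj


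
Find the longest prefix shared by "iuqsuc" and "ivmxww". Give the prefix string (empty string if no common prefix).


String 1: 'iuqsuc'
String 2: 'ivmxww'
Compare position by position:
pos 0: 'i' vs 'i' match
pos 1: 'u' vs 'v' differ -> stop
Longest common prefix: "i" (length 1)


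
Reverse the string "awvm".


Input string: 'awvm'
Operation: reverse character order
Original order: 'a' -> 'w' -> 'v' -> 'm'
Reversed order: 'm' -> 'v' -> 'w' -> 'a'
Result: mvwa


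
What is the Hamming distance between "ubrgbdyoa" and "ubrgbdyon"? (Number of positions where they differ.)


String 1: 'ubrgbdyoa'
String 2: 'ubrgbdyon'
Compare each position: pos 0: 'u'=='u', pos 1: 'b'=='b', pos 2: 'r'=='r', pos 3: 'g'=='g', pos 4: 'b'=='b', pos 5: 'd'=='d', pos 6: 'y'=='y', pos 7: 'o'=='o', pos 8: 'a'!='n'
Differing positions: 1
Hamming distance: 1


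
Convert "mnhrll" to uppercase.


Input string: 'mnhrll'
Operation: convert each letter to uppercase
Mapping: 'm'->'M', 'n'->'N', 'h'->'H', 'r'->'R', 'l'->'L', 'l'->'L'
Result: MNHRLL


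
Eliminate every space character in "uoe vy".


Input string: 'uoe vy'
Operation: remove all spaces
Words: 'uoe', 'vy'
Join without spaces: uoevy


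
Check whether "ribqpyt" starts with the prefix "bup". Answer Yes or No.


Input string: 'ribqpyt'
Prefix to check: 'bup'
First 3 characters of input: 'rib'
Match: False
Result: No


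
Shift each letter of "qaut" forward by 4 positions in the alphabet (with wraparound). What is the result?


Input: 'qaut', shift = 4
Operation: for each letter, (position + 4) mod 26
Mapping: 'q'(16+4=20)->'u', 'a'(0+4=4)->'e', 'u'(20+4=24)->'y', 't'(19+4=23)->'x'
Result: ueyx


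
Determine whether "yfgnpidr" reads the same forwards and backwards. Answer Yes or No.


Input string: 'yfgnpidr'
Reversed: 'rdipngfy'
Compare pairs: s[0]='y' vs s[7]='r' (mismatch), s[1]='f' vs s[6]='d' (mismatch), s[2]='g' vs s[5]='i' (mismatch), s[3]='n' vs s[4]='p' (mismatch)
Palindrome: No


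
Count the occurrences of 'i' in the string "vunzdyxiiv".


Input string: 'vunzdyxiiv'
Target character: 'i'
Scan each position: s[7]='i', s[8]='i'
Matches found at indices: 7, 8
Total: 2


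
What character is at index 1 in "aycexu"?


Input string: 'aycexu'
Operation: get character at index 1
Index mapping: s[0]='a', s[1]='y'
Result: 'y'


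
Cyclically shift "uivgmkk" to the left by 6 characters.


Input: 'uivgmkk', shift = 6
Operation: split at index 6 and swap parts
Front part s[0:6] = 'uivgmk'
Back part s[6:] = 'k'
Rotated = back + front = 'k' + 'uivgmk'
Result: kuivgmk


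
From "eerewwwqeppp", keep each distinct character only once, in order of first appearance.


Input: 'eerewwwqeppp'
Operation: keep first occurrence of each character
Scan: s[0]='e' new -> keep; s[1]='e' seen -> skip; s[2]='r' new -> keep; s[3]='e' seen -> skip; s[4]='w' new -> keep; s[5]='w' seen -> skip; s[6]='w' seen -> skip; s[7]='q' new -> keep; s[8]='e' seen -> skip; s[9]='p' new -> keep; s[10]='p' seen -> skip; s[11]='p' seen -> skip
Result: erwqp


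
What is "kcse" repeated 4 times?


Input string: 'kcse'
Operation: repeat 4 times
Concatenation: 'kcse' + 'kcse' + 'kcse' + 'kcse'
Result: kcsekcsekcsekcse


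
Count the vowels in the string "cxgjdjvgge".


Input string: 'cxgjdjvgge'
Operation: count vowels (a, e, i, o, u)
Scan: s[0]='c', s[1]='x', s[2]='g', s[3]='j', s[4]='d', s[5]='j', s[6]='v', s[7]='g', s[8]='g', s[9]='e' (vowel)
Vowels found: 1
Result: 1


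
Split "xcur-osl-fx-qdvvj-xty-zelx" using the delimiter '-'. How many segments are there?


Input string: 'xcur-osl-fx-qdvvj-xty-zelx'
Delimiter: '-'
Split result: 'xcur', 'osl', 'fx', 'qdvvj', 'xty', 'zelx'
Number of parts: 6


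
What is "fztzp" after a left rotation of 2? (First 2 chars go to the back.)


Input: 'fztzp', shift = 2
Operation: split at index 2 and swap parts
Front part s[0:2] = 'fz'
Back part s[2:] = 'tzp'
Rotated = back + front = 'tzp' + 'fz'
Result: tzpfz


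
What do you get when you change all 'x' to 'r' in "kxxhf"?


Input string: 'kxxhf'
Operation: replace 'x' with 'r'
Positions of 'x': 1, 2
After replacement: krrhf


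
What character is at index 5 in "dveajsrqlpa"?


Input string: 'dveajsrqlpa'
Operation: get character at index 5
Index mapping: s[0]='d', s[1]='v', s[2]='e', s[3]='a', s[4]='j', s[5]='s'
Result: 's'


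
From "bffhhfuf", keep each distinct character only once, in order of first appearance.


Input: 'bffhhfuf'
Operation: keep first occurrence of each character
Scan: s[0]='b' new -> keep; s[1]='f' new -> keep; s[2]='f' seen -> skip; s[3]='h' new -> keep; s[4]='h' seen -> skip; s[5]='f' seen -> skip; s[6]='u' new -> keep; s[7]='f' seen -> skip
Result: bfhu


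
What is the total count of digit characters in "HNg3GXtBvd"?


Input string: 'HNg3GXtBvd'
Operation: count digit characters (0-9)
Scan: 'H', 'N', 'g', '3'(digit), 'G', 'X', 't', 'B', 'v', 'd'
Digits found: 1
Result: 1


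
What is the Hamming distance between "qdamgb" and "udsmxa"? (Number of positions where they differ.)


String 1: 'qdamgb'
String 2: 'udsmxa'
Compare each position: pos 0: 'q'!='u', pos 1: 'd'=='d', pos 2: 'a'!='s', pos 3: 'm'=='m', pos 4: 'g'!='x', pos 5: 'b'!='a'
Differing positions: 4
Hamming distance: 4


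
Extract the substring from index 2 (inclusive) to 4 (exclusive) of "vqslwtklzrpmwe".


Input string: 'vqslwtklzrpmwe'
Operation: slice [2:4]
Extract characters: s[2]='s', s[3]='l'
Result: sl


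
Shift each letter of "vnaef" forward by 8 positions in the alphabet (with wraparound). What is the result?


Input: 'vnaef', shift = 8
Operation: for each letter, (position + 8) mod 26
Mapping: 'v'(21+8=29, 29 mod 26=3)->'d', 'n'(13+8=21)->'v', 'a'(0+8=8)->'i', 'e'(4+8=12)->'m', 'f'(5+8=13)->'n'
Result: dvimn


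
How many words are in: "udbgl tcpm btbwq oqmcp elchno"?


Input string: 'udbgl tcpm btbwq oqmcp elchno'
Operation: split by spaces
Words found: 'udbgl', 'tcpm', 'btbwq', 'oqmcp', 'elchno'
Word count: 5


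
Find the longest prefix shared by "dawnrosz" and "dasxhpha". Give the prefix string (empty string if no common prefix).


String 1: 'dawnrosz'
String 2: 'dasxhpha'
Compare position by position:
pos 0: 'd' vs 'd' match
pos 1: 'a' vs 'a' match
pos 2: 'w' vs 's' differ -> stop
Longest common prefix: "da" (length 2)


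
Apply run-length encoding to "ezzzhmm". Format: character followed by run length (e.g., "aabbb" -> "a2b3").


Input: 'ezzzhmm'
Operation: identify consecutive runs
Runs: 'e' -> e1, 'zzz' -> z3, 'h' -> h1, 'mm' -> m2
Encoded: e1z3h1m2


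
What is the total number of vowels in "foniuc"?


Input string: 'foniuc'
Operation: count vowels (a, e, i, o, u)
Scan: s[0]='f', s[1]='o' (vowel), s[2]='n', s[3]='i' (vowel), s[4]='u' (vowel), s[5]='c'
Vowels found: 3
Result: 3


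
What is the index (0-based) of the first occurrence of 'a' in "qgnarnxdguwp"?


Input string: 'qgnarnxdguwp'
Target: 'a'
Scanning left to right: s[0]='q', s[1]='g', s[2]='n', s[3]='a'
First match at index: 3


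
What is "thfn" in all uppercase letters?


Input string: 'thfn'
Operation: convert each letter to uppercase
Mapping: 't'->'T', 'h'->'H', 'f'->'F', 'n'->'N'
Result: THFN


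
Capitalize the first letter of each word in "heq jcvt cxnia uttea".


Input string: 'heq jcvt cxnia uttea'
Operation: capitalize first letter of each word
Word transformations: 'heq'->'Heq', 'jcvt'->'Jcvt', 'cxnia'->'Cxnia', 'uttea'->'Uttea'
Result: Heq Jcvt Cxnia Uttea


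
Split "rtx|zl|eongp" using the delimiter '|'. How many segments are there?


Input string: 'rtx|zl|eongp'
Delimiter: '|'
Split result: 'rtx', 'zl', 'eongp'
Number of parts: 3


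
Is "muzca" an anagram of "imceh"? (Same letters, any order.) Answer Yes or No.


String 1: 'imceh' -> sorted: 'cehim'
String 2: 'muzca' -> sorted: 'acmuz'
Compare sorted forms: 'cehim' != 'acmuz'
Anagram: No


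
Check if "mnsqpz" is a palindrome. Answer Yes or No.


Input string: 'mnsqpz'
Reversed: 'zpqsnm'
Compare pairs: s[0]='m' vs s[5]='z' (mismatch), s[1]='n' vs s[4]='p' (mismatch), s[2]='s' vs s[3]='q' (mismatch)
Palindrome: No


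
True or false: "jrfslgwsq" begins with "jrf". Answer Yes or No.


Input string: 'jrfslgwsq'
Prefix to check: 'jrf'
First 3 characters of input: 'jrf'
Match: True
Result: Yes


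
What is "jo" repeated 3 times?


Input string: 'jo'
Operation: repeat 3 times
Concatenation: 'jo' + 'jo' + 'jo'
Result: jojojo


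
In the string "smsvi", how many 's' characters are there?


Input string: 'smsvi'
Target character: 's'
Scan each position: s[0]='s', s[2]='s'
Matches found at indices: 0, 2
Total: 2


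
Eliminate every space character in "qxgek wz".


Input string: 'qxgek wz'
Operation: remove all spaces
Words: 'qxgek', 'wz'
Join without spaces: qxgekwz


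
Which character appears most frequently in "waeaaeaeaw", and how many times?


Input: 'waeaaeaeaw'
Operation: tally each character
Counts: 'a':5, 'e':3, 'w':2
Maximum: 'a' appears 5 times


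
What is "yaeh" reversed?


Input string: 'yaeh'
Operation: reverse character order
Original order: 'y' -> 'a' -> 'e' -> 'h'
Reversed order: 'h' -> 'e' -> 'a' -> 'y'
Result: heay


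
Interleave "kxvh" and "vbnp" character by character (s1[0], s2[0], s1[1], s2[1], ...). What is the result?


String 1: 'kxvh'
String 2: 'vbnp'
Operation: alternate characters
Pairs: 'k'+'v', 'x'+'b', 'v'+'n', 'h'+'p'
Result: kvxbvnhp


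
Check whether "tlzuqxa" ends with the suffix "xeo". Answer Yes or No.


Input string: 'tlzuqxa'
Suffix to check: 'xeo'
Last 3 characters of input: 'qxa'
Match: False
Result: No


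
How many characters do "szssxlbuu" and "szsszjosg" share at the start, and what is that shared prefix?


String 1: 'szssxlbuu'
String 2: 'szsszjosg'
Compare position by position:
pos 0: 's' vs 's' match
pos 1: 'z' vs 'z' match
pos 2: 's' vs 's' match
pos 3: 's' vs 's' match
pos 4: 'x' vs 'z' differ -> stop
Longest common prefix: "szss" (length 4)


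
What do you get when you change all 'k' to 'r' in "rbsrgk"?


Input string: 'rbsrgk'
Operation: replace 'k' with 'r'
Positions of 'k': 5
After replacement: rbsrgr


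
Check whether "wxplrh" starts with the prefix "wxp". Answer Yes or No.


Input string: 'wxplrh'
Prefix to check: 'wxp'
First 3 characters of input: 'wxp'
Match: True
Result: Yes


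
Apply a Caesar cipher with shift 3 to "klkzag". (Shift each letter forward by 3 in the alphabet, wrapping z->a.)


Input: 'klkzag', shift = 3
Operation: for each letter, (position + 3) mod 26
Mapping: 'k'(10+3=13)->'n', 'l'(11+3=14)->'o', 'k'(10+3=13)->'n', 'z'(25+3=28, 28 mod 26=2)->'c', 'a'(0+3=3)->'d', 'g'(6+3=9)->'j'
Result: noncdj


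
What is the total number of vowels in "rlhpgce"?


Input string: 'rlhpgce'
Operation: count vowels (a, e, i, o, u)
Scan: s[0]='r', s[1]='l', s[2]='h', s[3]='p', s[4]='g', s[5]='c', s[6]='e' (vowel)
Vowels found: 1
Result: 1


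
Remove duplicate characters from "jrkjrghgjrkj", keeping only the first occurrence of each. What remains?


Input: 'jrkjrghgjrkj'
Operation: keep first occurrence of each character
Scan: s[0]='j' new -> keep; s[1]='r' new -> keep; s[2]='k' new -> keep; s[3]='j' seen -> skip; s[4]='r' seen -> skip; s[5]='g' new -> keep; s[6]='h' new -> keep; s[7]='g' seen -> skip; s[8]='j' seen -> skip; s[9]='r' seen -> skip; s[10]='k' seen -> skip; s[11]='j' seen -> skip
Result: jrkgh


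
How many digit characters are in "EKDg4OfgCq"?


Input string: 'EKDg4OfgCq'
Operation: count digit characters (0-9)
Scan: 'E', 'K', 'D', 'g', '4'(digit), 'O', 'f', 'g', 'C', 'q'
Digits found: 1
Result: 1


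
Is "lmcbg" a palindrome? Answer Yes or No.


Input string: 'lmcbg'
Reversed: 'gbcml'
Compare pairs: s[0]='l' vs s[4]='g' (mismatch), s[1]='m' vs s[3]='b' (mismatch)
Palindrome: No


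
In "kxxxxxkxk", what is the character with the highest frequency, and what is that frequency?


Input: 'kxxxxxkxk'
Operation: tally each character
Counts: 'k':3, 'x':6
Maximum: 'x' appears 6 times


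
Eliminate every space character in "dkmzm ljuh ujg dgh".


Input string: 'dkmzm ljuh ujg dgh'
Operation: remove all spaces
Words: 'dkmzm', 'ljuh', 'ujg', 'dgh'
Join without spaces: dkmzmljuhujgdgh


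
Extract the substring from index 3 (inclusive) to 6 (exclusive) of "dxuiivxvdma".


Input string: 'dxuiivxvdma'
Operation: slice [3:6]
Extract characters: s[3]='i', s[4]='i', s[5]='v'
Result: iiv


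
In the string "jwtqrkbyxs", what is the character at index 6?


Input string: 'jwtqrkbyxs'
Operation: get character at index 6
Index mapping: s[0]='j', s[1]='w', s[2]='t', s[3]='q', s[4]='r', s[5]='k', s[6]='b'
Result: 'b'


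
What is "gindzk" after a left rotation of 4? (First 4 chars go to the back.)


Input: 'gindzk', shift = 4
Operation: split at index 4 and swap parts
Front part s[0:4] = 'gind'
Back part s[4:] = 'zk'
Rotated = back + front = 'zk' + 'gind'
Result: zkgind


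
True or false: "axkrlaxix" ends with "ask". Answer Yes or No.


Input string: 'axkrlaxix'
Suffix to check: 'ask'
Last 3 characters of input: 'xix'
Match: False
Result: No


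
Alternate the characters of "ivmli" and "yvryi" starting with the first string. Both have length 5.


String 1: 'ivmli'
String 2: 'yvryi'
Operation: alternate characters
Pairs: 'i'+'y', 'v'+'v', 'm'+'r', 'l'+'y', 'i'+'i'
Result: iyvvmrlyii


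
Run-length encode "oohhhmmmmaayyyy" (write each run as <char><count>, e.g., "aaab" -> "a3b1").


Input: 'oohhhmmmmaayyyy'
Operation: identify consecutive runs
Runs: 'oo' -> o2, 'hhh' -> h3, 'mmmm' -> m4, 'aa' -> a2, 'yyyy' -> y4
Encoded: o2h3m4a2y4


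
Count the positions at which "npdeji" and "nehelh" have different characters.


String 1: 'npdeji'
String 2: 'nehelh'
Compare each position: pos 0: 'n'=='n', pos 1: 'p'!='e', pos 2: 'd'!='h', pos 3: 'e'=='e', pos 4: 'j'!='l', pos 5: 'i'!='h'
Differing positions: 4
Hamming distance: 4


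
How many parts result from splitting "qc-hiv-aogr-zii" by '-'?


Input string: 'qc-hiv-aogr-zii'
Delimiter: '-'
Split result: 'qc', 'hiv', 'aogr', 'zii'
Number of parts: 4


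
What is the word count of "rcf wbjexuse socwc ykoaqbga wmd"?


Input string: 'rcf wbjexuse socwc ykoaqbga wmd'
Operation: split by spaces
Words found: 'rcf', 'wbjexuse', 'socwc', 'ykoaqbga', 'wmd'
Word count: 5


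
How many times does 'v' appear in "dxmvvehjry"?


Input string: 'dxmvvehjry'
Target character: 'v'
Scan each position: s[3]='v', s[4]='v'
Matches found at indices: 3, 4
Total: 2


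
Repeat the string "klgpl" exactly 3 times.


Input string: 'klgpl'
Operation: repeat 3 times
Concatenation: 'klgpl' + 'klgpl' + 'klgpl'
Result: klgplklgplklgpl


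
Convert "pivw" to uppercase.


Input string: 'pivw'
Operation: convert each letter to uppercase
Mapping: 'p'->'P', 'i'->'I', 'v'->'V', 'w'->'W'
Result: PIVW


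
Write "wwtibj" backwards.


Input string: 'wwtibj'
Operation: reverse character order
Original order: 'w' -> 'w' -> 't' -> 'i' -> 'b' -> 'j'
Reversed order: 'j' -> 'b' -> 'i' -> 't' -> 'w' -> 'w'
Result: jbitww


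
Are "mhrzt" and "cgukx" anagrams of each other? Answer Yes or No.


String 1: 'mhrzt' -> sorted: 'hmrtz'
String 2: 'cgukx' -> sorted: 'cgkux'
Compare sorted forms: 'hmrtz' != 'cgkux'
Anagram: No


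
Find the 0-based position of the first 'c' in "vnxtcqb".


Input string: 'vnxtcqb'
Target: 'c'
Scanning left to right: s[0]='v', s[1]='n', s[2]='x', s[3]='t', s[4]='c'
First match at index: 4


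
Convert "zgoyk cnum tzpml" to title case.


Input string: 'zgoyk cnum tzpml'
Operation: capitalize first letter of each word
Word transformations: 'zgoyk'->'Zgoyk', 'cnum'->'Cnum', 'tzpml'->'Tzpml'
Result: Zgoyk Cnum Tzpml


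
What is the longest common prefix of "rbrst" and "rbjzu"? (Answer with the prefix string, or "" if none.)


String 1: 'rbrst'
String 2: 'rbjzu'
Compare position by position:
pos 0: 'r' vs 'r' match
pos 1: 'b' vs 'b' match
pos 2: 'r' vs 'j' differ -> stop
Longest common prefix: "rb" (length 2)


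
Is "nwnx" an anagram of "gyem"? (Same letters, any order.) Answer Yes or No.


String 1: 'gyem' -> sorted: 'egmy'
String 2: 'nwnx' -> sorted: 'nnwx'
Compare sorted forms: 'egmy' != 'nnwx'
Anagram: No


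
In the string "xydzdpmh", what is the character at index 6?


Input string: 'xydzdpmh'
Operation: get character at index 6
Index mapping: s[0]='x', s[1]='y', s[2]='d', s[3]='z', s[4]='d', s[5]='p', s[6]='m'
Result: 'm'


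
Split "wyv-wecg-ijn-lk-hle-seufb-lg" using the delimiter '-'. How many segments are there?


Input string: 'wyv-wecg-ijn-lk-hle-seufb-lg'
Delimiter: '-'
Split result: 'wyv', 'wecg', 'ijn', 'lk', 'hle', 'seufb', 'lg'
Number of parts: 7


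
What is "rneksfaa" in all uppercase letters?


Input string: 'rneksfaa'
Operation: convert each letter to uppercase
Mapping: 'r'->'R', 'n'->'N', 'e'->'E', 'k'->'K', 's'->'S', 'f'->'F', 'a'->'A', 'a'->'A'
Result: RNEKSFAA


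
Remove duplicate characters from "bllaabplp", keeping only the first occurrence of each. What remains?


Input: 'bllaabplp'
Operation: keep first occurrence of each character
Scan: s[0]='b' new -> keep; s[1]='l' new -> keep; s[2]='l' seen -> skip; s[3]='a' new -> keep; s[4]='a' seen -> skip; s[5]='b' seen -> skip; s[6]='p' new -> keep; s[7]='l' seen -> skip; s[8]='p' seen -> skip
Result: blap


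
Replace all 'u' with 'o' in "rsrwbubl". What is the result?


Input string: 'rsrwbubl'
Operation: replace 'u' with 'o'
Positions of 'u': 5
After replacement: rsrwbobl


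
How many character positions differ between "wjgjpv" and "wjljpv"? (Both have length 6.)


String 1: 'wjgjpv'
String 2: 'wjljpv'
Compare each position: pos 0: 'w'=='w', pos 1: 'j'=='j', pos 2: 'g'!='l', pos 3: 'j'=='j', pos 4: 'p'=='p', pos 5: 'v'=='v'
Differing positions: 1
Hamming distance: 1


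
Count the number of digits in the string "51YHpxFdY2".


Input string: '51YHpxFdY2'
Operation: count digit characters (0-9)
Scan: '5'(digit), '1'(digit), 'Y', 'H', 'p', 'x', 'F', 'd', 'Y', '2'(digit)
Digits found: 3
Result: 3


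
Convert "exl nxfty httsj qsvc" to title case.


Input string: 'exl nxfty httsj qsvc'
Operation: capitalize first letter of each word
Word transformations: 'exl'->'Exl', 'nxfty'->'Nxfty', 'httsj'->'Httsj', 'qsvc'->'Qsvc'
Result: Exl Nxfty Httsj Qsvc


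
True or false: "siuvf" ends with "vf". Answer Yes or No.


Input string: 'siuvf'
Suffix to check: 'vf'
Last 2 characters of input: 'vf'
Match: True
Result: Yes


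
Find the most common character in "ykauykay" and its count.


Input: 'ykauykay'
Operation: tally each character
Counts: 'a':2, 'k':2, 'u':1, 'y':3
Maximum: 'y' appears 3 times


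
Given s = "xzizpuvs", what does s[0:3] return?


Input string: 'xzizpuvs'
Operation: slice [0:3]
Extract characters: s[0]='x', s[1]='z', s[2]='i'
Result: xzi


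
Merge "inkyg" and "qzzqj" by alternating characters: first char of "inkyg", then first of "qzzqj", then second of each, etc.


String 1: 'inkyg'
String 2: 'qzzqj'
Operation: alternate characters
Pairs: 'i'+'q', 'n'+'z', 'k'+'z', 'y'+'q', 'g'+'j'
Result: iqnzkzyqgj


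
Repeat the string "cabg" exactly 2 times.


Input string: 'cabg'
Operation: repeat 2 times
Concatenation: 'cabg' + 'cabg'
Result: cabgcabg


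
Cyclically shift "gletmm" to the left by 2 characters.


Input: 'gletmm', shift = 2
Operation: split at index 2 and swap parts
Front part s[0:2] = 'gl'
Back part s[2:] = 'etmm'
Rotated = back + front = 'etmm' + 'gl'
Result: etmmgl


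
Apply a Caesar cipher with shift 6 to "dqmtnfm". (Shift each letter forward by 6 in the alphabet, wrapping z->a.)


Input: 'dqmtnfm', shift = 6
Operation: for each letter, (position + 6) mod 26
Mapping: 'd'(3+6=9)->'j', 'q'(16+6=22)->'w', 'm'(12+6=18)->'s', 't'(19+6=25)->'z', 'n'(13+6=19)->'t', 'f'(5+6=11)->'l', 'm'(12+6=18)->'s'
Result: jwsztls


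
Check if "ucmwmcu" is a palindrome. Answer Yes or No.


Input string: 'ucmwmcu'
Reversed: 'ucmwmcu'
Compare pairs: s[0]='u' vs s[6]='u' (match), s[1]='c' vs s[5]='c' (match), s[2]='m' vs s[4]='m' (match)
Palindrome: Yes


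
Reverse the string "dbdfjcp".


Input string: 'dbdfjcp'
Operation: reverse character order
Original order: 'd' -> 'b' -> 'd' -> 'f' -> 'j' -> 'c' -> 'p'
Reversed order: 'p' -> 'c' -> 'j' -> 'f' -> 'd' -> 'b' -> 'd'
Result: pcjfdbd


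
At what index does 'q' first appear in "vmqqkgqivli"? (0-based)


Input string: 'vmqqkgqivli'
Target: 'q'
Scanning left to right: s[0]='v', s[1]='m', s[2]='q'
First match at index: 2


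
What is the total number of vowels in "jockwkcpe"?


Input string: 'jockwkcpe'
Operation: count vowels (a, e, i, o, u)
Scan: s[0]='j', s[1]='o' (vowel), s[2]='c', s[3]='k', s[4]='w', s[5]='k', s[6]='c', s[7]='p', s[8]='e' (vowel)
Vowels found: 2
Result: 2


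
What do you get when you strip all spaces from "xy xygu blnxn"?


Input string: 'xy xygu blnxn'
Operation: remove all spaces
Words: 'xy', 'xygu', 'blnxn'
Join without spaces: xyxygublnxn


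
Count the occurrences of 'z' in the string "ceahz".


Input string: 'ceahz'
Target character: 'z'
Scan each position: s[4]='z'
Matches found at indices: 4
Total: 1


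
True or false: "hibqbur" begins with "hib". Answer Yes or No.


Input string: 'hibqbur'
Prefix to check: 'hib'
First 3 characters of input: 'hib'
Match: True
Result: Yes


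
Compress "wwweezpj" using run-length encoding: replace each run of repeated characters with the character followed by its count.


Input: 'wwweezpj'
Operation: identify consecutive runs
Runs: 'www' -> w3, 'ee' -> e2, 'z' -> z1, 'p' -> p1, 'j' -> j1
Encoded: w3e2z1p1j1


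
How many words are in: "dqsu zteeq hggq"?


Input string: 'dqsu zteeq hggq'
Operation: split by spaces
Words found: 'dqsu', 'zteeq', 'hggq'
Word count: 3


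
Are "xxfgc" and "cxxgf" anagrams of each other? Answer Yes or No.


String 1: 'xxfgc' -> sorted: 'cfgxx'
String 2: 'cxxgf' -> sorted: 'cfgxx'
Compare sorted forms: 'cfgxx' == 'cfgxx'
Anagram: Yes


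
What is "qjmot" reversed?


Input string: 'qjmot'
Operation: reverse character order
Original order: 'q' -> 'j' -> 'm' -> 'o' -> 't'
Reversed order: 't' -> 'o' -> 'm' -> 'j' -> 'q'
Result: tomjq


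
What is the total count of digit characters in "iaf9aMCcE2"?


Input string: 'iaf9aMCcE2'
Operation: count digit characters (0-9)
Scan: 'i', 'a', 'f', '9'(digit), 'a', 'M', 'C', 'c', 'E', '2'(digit)
Digits found: 2
Result: 2


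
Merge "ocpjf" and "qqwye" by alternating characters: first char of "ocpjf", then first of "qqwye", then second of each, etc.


String 1: 'ocpjf'
String 2: 'qqwye'
Operation: alternate characters
Pairs: 'o'+'q', 'c'+'q', 'p'+'w', 'j'+'y', 'f'+'e'
Result: oqcqpwjyfe


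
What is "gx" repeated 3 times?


Input string: 'gx'
Operation: repeat 3 times
Concatenation: 'gx' + 'gx' + 'gx'
Result: gxgxgx


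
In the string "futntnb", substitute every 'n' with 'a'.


Input string: 'futntnb'
Operation: replace 'n' with 'a'
Positions of 'n': 3, 5
After replacement: futatab


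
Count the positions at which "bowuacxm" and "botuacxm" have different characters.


String 1: 'bowuacxm'
String 2: 'botuacxm'
Compare each position: pos 0: 'b'=='b', pos 1: 'o'=='o', pos 2: 'w'!='t', pos 3: 'u'=='u', pos 4: 'a'=='a', pos 5: 'c'=='c', pos 6: 'x'=='x', pos 7: 'm'=='m'
Differing positions: 1
Hamming distance: 1


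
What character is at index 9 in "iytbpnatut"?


Input string: 'iytbpnatut'
Operation: get character at index 9
Index mapping: s[0]='i', s[1]='y', s[2]='t', s[3]='b', s[4]='p', s[5]='n', s[6]='a', s[7]='t', s[8]='u', s[9]='t'
Result: 't'


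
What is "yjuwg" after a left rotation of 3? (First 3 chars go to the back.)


Input: 'yjuwg', shift = 3
Operation: split at index 3 and swap parts
Front part s[0:3] = 'yju'
Back part s[3:] = 'wg'
Rotated = back + front = 'wg' + 'yju'
Result: wgyju


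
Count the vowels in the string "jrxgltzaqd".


Input string: 'jrxgltzaqd'
Operation: count vowels (a, e, i, o, u)
Scan: s[0]='j', s[1]='r', s[2]='x', s[3]='g', s[4]='l', s[5]='t', s[6]='z', s[7]='a' (vowel), s[8]='q', s[9]='d'
Vowels found: 1
Result: 1


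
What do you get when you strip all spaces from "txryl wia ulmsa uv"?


Input string: 'txryl wia ulmsa uv'
Operation: remove all spaces
Words: 'txryl', 'wia', 'ulmsa', 'uv'
Join without spaces: txrylwiaulmsauv


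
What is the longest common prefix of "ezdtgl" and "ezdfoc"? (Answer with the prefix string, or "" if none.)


String 1: 'ezdtgl'
String 2: 'ezdfoc'
Compare position by position:
pos 0: 'e' vs 'e' match
pos 1: 'z' vs 'z' match
pos 2: 'd' vs 'd' match
pos 3: 't' vs 'f' differ -> stop
Longest common prefix: "ezd" (length 3)


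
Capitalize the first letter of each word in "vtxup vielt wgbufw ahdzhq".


Input string: 'vtxup vielt wgbufw ahdzhq'
Operation: capitalize first letter of each word
Word transformations: 'vtxup'->'Vtxup', 'vielt'->'Vielt', 'wgbufw'->'Wgbufw', 'ahdzhq'->'Ahdzhq'
Result: Vtxup Vielt Wgbufw Ahdzhq


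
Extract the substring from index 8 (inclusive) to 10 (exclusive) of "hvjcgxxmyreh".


Input string: 'hvjcgxxmyreh'
Operation: slice [8:10]
Extract characters: s[8]='y', s[9]='r'
Result: yr


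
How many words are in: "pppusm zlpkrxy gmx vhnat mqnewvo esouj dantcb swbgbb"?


Input string: 'pppusm zlpkrxy gmx vhnat mqnewvo esouj dantcb swbgbb'
Operation: split by spaces
Words found: 'pppusm', 'zlpkrxy', 'gmx', 'vhnat', 'mqnewvo', 'esouj', 'dantcb', 'swbgbb'
Word count: 8


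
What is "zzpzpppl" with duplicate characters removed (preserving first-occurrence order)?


Input: 'zzpzpppl'
Operation: keep first occurrence of each character
Scan: s[0]='z' new -> keep; s[1]='z' seen -> skip; s[2]='p' new -> keep; s[3]='z' seen -> skip; s[4]='p' seen -> skip; s[5]='p' seen -> skip; s[6]='p' seen -> skip; s[7]='l' new -> keep
Result: zpl


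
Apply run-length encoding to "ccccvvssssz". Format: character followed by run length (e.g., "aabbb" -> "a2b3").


Input: 'ccccvvssssz'
Operation: identify consecutive runs
Runs: 'cccc' -> c4, 'vv' -> v2, 'ssss' -> s4, 'z' -> z1
Encoded: c4v2s4z1


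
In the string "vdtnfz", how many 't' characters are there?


Input string: 'vdtnfz'
Target character: 't'
Scan each position: s[2]='t'
Matches found at indices: 2
Total: 1


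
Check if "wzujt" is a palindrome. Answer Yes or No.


Input string: 'wzujt'
Reversed: 'tjuzw'
Compare pairs: s[0]='w' vs s[4]='t' (mismatch), s[1]='z' vs s[3]='j' (mismatch)
Palindrome: No


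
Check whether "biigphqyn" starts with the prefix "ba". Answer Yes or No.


Input string: 'biigphqyn'
Prefix to check: 'ba'
First 2 characters of input: 'bi'
Match: False
Result: No


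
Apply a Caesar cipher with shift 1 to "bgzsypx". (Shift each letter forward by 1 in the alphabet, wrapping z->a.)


Input: 'bgzsypx', shift = 1
Operation: for each letter, (position + 1) mod 26
Mapping: 'b'(1+1=2)->'c', 'g'(6+1=7)->'h', 'z'(25+1=26, 26 mod 26=0)->'a', 's'(18+1=19)->'t', 'y'(24+1=25)->'z', 'p'(15+1=16)->'q', 'x'(23+1=24)->'y'
Result: chatzqy


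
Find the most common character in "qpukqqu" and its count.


Input: 'qpukqqu'
Operation: tally each character
Counts: 'k':1, 'p':1, 'q':3, 'u':2
Maximum: 'q' appears 3 times


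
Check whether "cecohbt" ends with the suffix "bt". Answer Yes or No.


Input string: 'cecohbt'
Suffix to check: 'bt'
Last 2 characters of input: 'bt'
Match: True
Result: Yes


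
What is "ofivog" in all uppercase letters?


Input string: 'ofivog'
Operation: convert each letter to uppercase
Mapping: 'o'->'O', 'f'->'F', 'i'->'I', 'v'->'V', 'o'->'O', 'g'->'G'
Result: OFIVOG


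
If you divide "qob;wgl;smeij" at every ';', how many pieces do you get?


Input string: 'qob;wgl;smeij'
Delimiter: ';'
Split result: 'qob', 'wgl', 'smeij'
Number of parts: 3


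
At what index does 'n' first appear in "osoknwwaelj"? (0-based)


Input string: 'osoknwwaelj'
Target: 'n'
Scanning left to right: s[0]='o', s[1]='s', s[2]='o', s[3]='k', s[4]='n'
First match at index: 4


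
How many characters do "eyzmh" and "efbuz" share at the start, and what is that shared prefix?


String 1: 'eyzmh'
String 2: 'efbuz'
Compare position by position:
pos 0: 'e' vs 'e' match
pos 1: 'y' vs 'f' differ -> stop
Longest common prefix: "e" (length 1)


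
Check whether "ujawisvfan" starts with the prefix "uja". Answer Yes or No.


Input string: 'ujawisvfan'
Prefix to check: 'uja'
First 3 characters of input: 'uja'
Match: True
Result: Yes


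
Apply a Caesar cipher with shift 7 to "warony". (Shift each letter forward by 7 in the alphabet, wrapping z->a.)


Input: 'warony', shift = 7
Operation: for each letter, (position + 7) mod 26
Mapping: 'w'(22+7=29, 29 mod 26=3)->'d', 'a'(0+7=7)->'h', 'r'(17+7=24)->'y', 'o'(14+7=21)->'v', 'n'(13+7=20)->'u', 'y'(24+7=31, 31 mod 26=5)->'f'
Result: dhyvuf


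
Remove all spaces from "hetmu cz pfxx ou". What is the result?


Input string: 'hetmu cz pfxx ou'
Operation: remove all spaces
Words: 'hetmu', 'cz', 'pfxx', 'ou'
Join without spaces: hetmuczpfxxou


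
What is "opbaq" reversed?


Input string: 'opbaq'
Operation: reverse character order
Original order: 'o' -> 'p' -> 'b' -> 'a' -> 'q'
Reversed order: 'q' -> 'a' -> 'b' -> 'p' -> 'o'
Result: qabpo


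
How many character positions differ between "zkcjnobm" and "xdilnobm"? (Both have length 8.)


String 1: 'zkcjnobm'
String 2: 'xdilnobm'
Compare each position: pos 0: 'z'!='x', pos 1: 'k'!='d', pos 2: 'c'!='i', pos 3: 'j'!='l', pos 4: 'n'=='n', pos 5: 'o'=='o', pos 6: 'b'=='b', pos 7: 'm'=='m'
Differing positions: 4
Hamming distance: 4


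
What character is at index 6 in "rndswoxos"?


Input string: 'rndswoxos'
Operation: get character at index 6
Index mapping: s[0]='r', s[1]='n', s[2]='d', s[3]='s', s[4]='w', s[5]='o', s[6]='x'
Result: 'x'


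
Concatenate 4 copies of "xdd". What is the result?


Input string: 'xdd'
Operation: repeat 4 times
Concatenation: 'xdd' + 'xdd' + 'xdd' + 'xdd'
Result: xddxddxddxdd


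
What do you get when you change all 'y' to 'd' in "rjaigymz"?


Input string: 'rjaigymz'
Operation: replace 'y' with 'd'
Positions of 'y': 5
After replacement: rjaigdmz


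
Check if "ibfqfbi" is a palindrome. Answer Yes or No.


Input string: 'ibfqfbi'
Reversed: 'ibfqfbi'
Compare pairs: s[0]='i' vs s[6]='i' (match), s[1]='b' vs s[5]='b' (match), s[2]='f' vs s[4]='f' (match)
Palindrome: Yes


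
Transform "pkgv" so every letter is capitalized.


Input string: 'pkgv'
Operation: convert each letter to uppercase
Mapping: 'p'->'P', 'k'->'K', 'g'->'G', 'v'->'V'
Result: PKGV


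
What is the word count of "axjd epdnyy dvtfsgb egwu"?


Input string: 'axjd epdnyy dvtfsgb egwu'
Operation: split by spaces
Words found: 'axjd', 'epdnyy', 'dvtfsgb', 'egwu'
Word count: 4


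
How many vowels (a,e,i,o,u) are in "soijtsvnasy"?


Input string: 'soijtsvnasy'
Operation: count vowels (a, e, i, o, u)
Scan: s[0]='s', s[1]='o' (vowel), s[2]='i' (vowel), s[3]='j', s[4]='t', s[5]='s', s[6]='v', s[7]='n', s[8]='a' (vowel), s[9]='s', s[10]='y'
Vowels found: 3
Result: 3


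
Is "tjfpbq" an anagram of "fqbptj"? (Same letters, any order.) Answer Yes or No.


String 1: 'fqbptj' -> sorted: 'bfjpqt'
String 2: 'tjfpbq' -> sorted: 'bfjpqt'
Compare sorted forms: 'bfjpqt' == 'bfjpqt'
Anagram: Yes


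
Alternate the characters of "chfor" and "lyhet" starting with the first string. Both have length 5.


String 1: 'chfor'
String 2: 'lyhet'
Operation: alternate characters
Pairs: 'c'+'l', 'h'+'y', 'f'+'h', 'o'+'e', 'r'+'t'
Result: clhyfhoert


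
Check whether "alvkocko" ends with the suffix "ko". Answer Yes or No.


Input string: 'alvkocko'
Suffix to check: 'ko'
Last 2 characters of input: 'ko'
Match: True
Result: Yes


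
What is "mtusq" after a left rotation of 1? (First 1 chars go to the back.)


Input: 'mtusq', shift = 1
Operation: split at index 1 and swap parts
Front part s[0:1] = 'm'
Back part s[1:] = 'tusq'
Rotated = back + front = 'tusq' + 'm'
Result: tusqm


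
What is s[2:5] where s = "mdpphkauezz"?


Input string: 'mdpphkauezz'
Operation: slice [2:5]
Extract characters: s[2]='p', s[3]='p', s[4]='h'
Result: pph


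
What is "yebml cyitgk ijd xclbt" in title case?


Input string: 'yebml cyitgk ijd xclbt'
Operation: capitalize first letter of each word
Word transformations: 'yebml'->'Yebml', 'cyitgk'->'Cyitgk', 'ijd'->'Ijd', 'xclbt'->'Xclbt'
Result: Yebml Cyitgk Ijd Xclbt


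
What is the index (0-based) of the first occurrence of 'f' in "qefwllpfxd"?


Input string: 'qefwllpfxd'
Target: 'f'
Scanning left to right: s[0]='q', s[1]='e', s[2]='f'
First match at index: 2


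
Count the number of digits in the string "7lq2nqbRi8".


Input string: '7lq2nqbRi8'
Operation: count digit characters (0-9)
Scan: '7'(digit), 'l', 'q', '2'(digit), 'n', 'q', 'b', 'R', 'i', '8'(digit)
Digits found: 3
Result: 3


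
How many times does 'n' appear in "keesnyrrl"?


Input string: 'keesnyrrl'
Target character: 'n'
Scan each position: s[4]='n'
Matches found at indices: 4
Total: 1


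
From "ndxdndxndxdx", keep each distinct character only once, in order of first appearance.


Input: 'ndxdndxndxdx'
Operation: keep first occurrence of each character
Scan: s[0]='n' new -> keep; s[1]='d' new -> keep; s[2]='x' new -> keep; s[3]='d' seen -> skip; s[4]='n' seen -> skip; s[5]='d' seen -> skip; s[6]='x' seen -> skip; s[7]='n' seen -> skip; s[8]='d' seen -> skip; s[9]='x' seen -> skip; s[10]='d' seen -> skip; s[11]='x' seen -> skip
Result: ndx


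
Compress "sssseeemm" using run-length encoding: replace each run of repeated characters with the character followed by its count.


Input: 'sssseeemm'
Operation: identify consecutive runs
Runs: 'ssss' -> s4, 'eee' -> e3, 'mm' -> m2
Encoded: s4e3m2


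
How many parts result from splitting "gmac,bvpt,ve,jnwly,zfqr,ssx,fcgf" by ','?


Input string: 'gmac,bvpt,ve,jnwly,zfqr,ssx,fcgf'
Delimiter: ','
Split result: 'gmac', 'bvpt', 've', 'jnwly', 'zfqr', 'ssx', 'fcgf'
Number of parts: 7


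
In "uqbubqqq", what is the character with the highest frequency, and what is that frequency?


Input: 'uqbubqqq'
Operation: tally each character
Counts: 'b':2, 'q':4, 'u':2
Maximum: 'q' appears 4 times


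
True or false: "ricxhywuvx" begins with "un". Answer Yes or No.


Input string: 'ricxhywuvx'
Prefix to check: 'un'
First 2 characters of input: 'ri'
Match: False
Result: No


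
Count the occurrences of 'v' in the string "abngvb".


Input string: 'abngvb'
Target character: 'v'
Scan each position: s[4]='v'
Matches found at indices: 4
Total: 1


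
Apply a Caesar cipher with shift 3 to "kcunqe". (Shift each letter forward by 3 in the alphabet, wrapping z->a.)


Input: 'kcunqe', shift = 3
Operation: for each letter, (position + 3) mod 26
Mapping: 'k'(10+3=13)->'n', 'c'(2+3=5)->'f', 'u'(20+3=23)->'x', 'n'(13+3=16)->'q', 'q'(16+3=19)->'t', 'e'(4+3=7)->'h'
Result: nfxqth


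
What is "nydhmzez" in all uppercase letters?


Input string: 'nydhmzez'
Operation: convert each letter to uppercase
Mapping: 'n'->'N', 'y'->'Y', 'd'->'D', 'h'->'H', 'm'->'M', 'z'->'Z', 'e'->'E', 'z'->'Z'
Result: NYDHMZEZ


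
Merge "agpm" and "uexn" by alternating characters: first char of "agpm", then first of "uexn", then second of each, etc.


String 1: 'agpm'
String 2: 'uexn'
Operation: alternate characters
Pairs: 'a'+'u', 'g'+'e', 'p'+'x', 'm'+'n'
Result: augepxmn


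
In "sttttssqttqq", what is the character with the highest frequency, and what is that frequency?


Input: 'sttttssqttqq'
Operation: tally each character
Counts: 'q':3, 's':3, 't':6
Maximum: 't' appears 6 times


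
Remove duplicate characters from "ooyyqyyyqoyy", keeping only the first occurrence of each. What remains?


Input: 'ooyyqyyyqoyy'
Operation: keep first occurrence of each character
Scan: s[0]='o' new -> keep; s[1]='o' seen -> skip; s[2]='y' new -> keep; s[3]='y' seen -> skip; s[4]='q' new -> keep; s[5]='y' seen -> skip; s[6]='y' seen -> skip; s[7]='y' seen -> skip; s[8]='q' seen -> skip; s[9]='o' seen -> skip; s[10]='y' seen -> skip; s[11]='y' seen -> skip
Result: oyq


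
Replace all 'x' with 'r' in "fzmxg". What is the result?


Input string: 'fzmxg'
Operation: replace 'x' with 'r'
Positions of 'x': 3
After replacement: fzmrg
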